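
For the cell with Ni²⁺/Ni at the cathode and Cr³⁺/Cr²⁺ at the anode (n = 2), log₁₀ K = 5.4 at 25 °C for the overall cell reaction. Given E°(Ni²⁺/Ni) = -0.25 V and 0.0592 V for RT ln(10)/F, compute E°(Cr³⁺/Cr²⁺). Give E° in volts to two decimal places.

E°cell = (0.0592/n)·log K = (0.0592/2)(5.4) = +0.160 V.
Since Ni²⁺/Ni is the cathode and Cr³⁺/Cr²⁺ the anode, E°cell = E°(Ni²⁺/Ni) − E°(Cr³⁺/Cr²⁺).
So E°(Cr³⁺/Cr²⁺) = E°(Ni²⁺/Ni) − E°cell = (-0.25) − (+0.160) = -0.41 V.

-0.41 V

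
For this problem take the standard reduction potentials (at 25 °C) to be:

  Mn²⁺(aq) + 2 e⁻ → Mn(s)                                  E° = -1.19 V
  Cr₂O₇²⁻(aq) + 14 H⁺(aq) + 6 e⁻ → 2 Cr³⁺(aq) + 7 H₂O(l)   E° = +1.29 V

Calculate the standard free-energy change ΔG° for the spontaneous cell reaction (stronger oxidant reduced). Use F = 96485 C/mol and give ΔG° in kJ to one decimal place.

Cr₂O₇²⁻/Cr³⁺ (E° = +1.29 V) is the cathode; Mn²⁺/Mn (E° = -1.19 V) is the anode, so E°cell = +2.48 V.
Balancing electrons gives n = 6 (lcm of 6 and 2).
ΔG° = −nFE° = −(6)(96485)(+2.48) = -1,435,697 J = -1435.7 kJ.

-1435.7 kJ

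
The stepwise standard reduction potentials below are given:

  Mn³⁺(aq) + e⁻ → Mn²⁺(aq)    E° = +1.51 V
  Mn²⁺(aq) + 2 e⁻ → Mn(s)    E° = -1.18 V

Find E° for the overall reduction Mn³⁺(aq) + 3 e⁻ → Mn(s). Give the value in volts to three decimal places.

-0.283 V

Standard free energies of sequential steps add: ΔG°₃ = ΔG°₁ + ΔG°₂, so n₃E°₃ = n₁E°₁ + n₂E°₂.
E°₃ = (1×+1.51 + 2×-1.18) / 3 = (-0.850) / 3 = -0.283 V.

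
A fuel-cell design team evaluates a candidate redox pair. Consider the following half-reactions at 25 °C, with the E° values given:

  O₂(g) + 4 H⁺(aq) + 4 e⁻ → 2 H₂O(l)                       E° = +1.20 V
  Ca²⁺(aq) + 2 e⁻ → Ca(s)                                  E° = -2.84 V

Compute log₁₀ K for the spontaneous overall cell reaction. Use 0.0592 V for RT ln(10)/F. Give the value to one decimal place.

Cathode: O₂/H₂O; anode: Ca²⁺/Ca. E°cell = +4.04 V, n = 4.
log K = nE°cell / 0.0592 = (4)(+4.04) / 0.0592 = 273.0.

273.0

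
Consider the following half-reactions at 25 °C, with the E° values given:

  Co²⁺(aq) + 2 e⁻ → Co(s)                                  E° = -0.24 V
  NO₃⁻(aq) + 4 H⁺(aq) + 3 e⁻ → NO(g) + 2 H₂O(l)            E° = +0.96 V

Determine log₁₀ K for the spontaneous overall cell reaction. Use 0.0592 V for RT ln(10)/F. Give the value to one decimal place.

Cathode: NO₃⁻/NO; anode: Co²⁺/Co. E°cell = +1.20 V, n = 6.
log K = nE°cell / 0.0592 = (6)(+1.20) / 0.0592 = 121.6.

121.6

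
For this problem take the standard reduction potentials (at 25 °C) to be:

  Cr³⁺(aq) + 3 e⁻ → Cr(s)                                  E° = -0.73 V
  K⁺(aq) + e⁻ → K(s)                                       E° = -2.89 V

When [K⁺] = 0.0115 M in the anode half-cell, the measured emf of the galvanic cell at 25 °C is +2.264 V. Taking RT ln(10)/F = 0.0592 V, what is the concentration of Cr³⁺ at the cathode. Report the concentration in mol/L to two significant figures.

Cr³⁺/Cr is the cathode, K⁺/K the anode: E°cell = +2.16 V, n = 3.
Overall reaction: Cr³⁺(aq) + 3 K(s) → Cr(s) + 3 K⁺(aq); Q = [K⁺]^3/[Cr³⁺]^1.
From E = E° − (0.0592/n) log Q: log Q = (E° − E)·n/0.0592 = (+2.16 − (+2.264))·3/0.0592 = -5.2703.
So 1·log[Cr³⁺] = 3·log(0.0115) − log Q = -5.8179 − (-5.2703) = -0.5476; [Cr³⁺] = 10^(-0.5476) ≈ 0.28 M.

0.28 M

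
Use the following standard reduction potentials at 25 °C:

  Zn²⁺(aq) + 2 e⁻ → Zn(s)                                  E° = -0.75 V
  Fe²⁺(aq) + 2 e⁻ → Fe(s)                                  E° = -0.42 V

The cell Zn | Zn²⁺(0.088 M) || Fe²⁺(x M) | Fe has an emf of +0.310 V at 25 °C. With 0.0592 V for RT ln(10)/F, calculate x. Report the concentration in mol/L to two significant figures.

Fe²⁺/Fe is the cathode, Zn²⁺/Zn the anode: E°cell = +0.33 V, n = 2.
Overall reaction: Fe²⁺(aq) + Zn(s) → Fe(s) + Zn²⁺(aq); Q = [Zn²⁺]^1/[Fe²⁺]^1.
From E = E° − (0.0592/n) log Q: log Q = (E° − E)·n/0.0592 = (+0.33 − (+0.310))·2/0.0592 = 0.6757.
So 1·log[Fe²⁺] = 1·log(0.088) − log Q = -1.0555 − (0.6757) = -1.7312; [Fe²⁺] = 10^(-1.7312) ≈ 0.019 M.

0.019 M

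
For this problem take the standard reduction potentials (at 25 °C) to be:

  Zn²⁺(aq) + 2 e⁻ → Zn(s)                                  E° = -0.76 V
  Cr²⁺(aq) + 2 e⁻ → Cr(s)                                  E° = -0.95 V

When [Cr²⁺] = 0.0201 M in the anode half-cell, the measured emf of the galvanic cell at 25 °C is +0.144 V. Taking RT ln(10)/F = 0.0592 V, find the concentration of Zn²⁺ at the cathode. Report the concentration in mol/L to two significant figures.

Zn²⁺/Zn is the cathode, Cr²⁺/Cr the anode: E°cell = +0.19 V, n = 2.
Overall reaction: Zn²⁺(aq) + Cr(s) → Zn(s) + Cr²⁺(aq); Q = [Cr²⁺]^1/[Zn²⁺]^1.
From E = E° − (0.0592/n) log Q: log Q = (E° − E)·n/0.0592 = (+0.19 − (+0.144))·2/0.0592 = 1.5541.
So 1·log[Zn²⁺] = 1·log(0.0201) − log Q = -1.6968 − (1.5541) = -3.2509; [Zn²⁺] = 10^(-3.2509) ≈ 0.00056 M.

0.00056 M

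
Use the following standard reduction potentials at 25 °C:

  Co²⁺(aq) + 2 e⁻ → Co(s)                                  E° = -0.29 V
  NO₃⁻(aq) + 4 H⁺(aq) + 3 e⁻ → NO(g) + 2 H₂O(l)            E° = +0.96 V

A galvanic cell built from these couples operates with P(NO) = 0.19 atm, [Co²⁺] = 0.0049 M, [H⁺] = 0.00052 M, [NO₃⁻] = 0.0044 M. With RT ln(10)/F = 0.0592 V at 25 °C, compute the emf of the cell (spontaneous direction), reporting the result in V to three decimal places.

NO₃⁻/NO is the cathode (higher E°), Co²⁺/Co the anode: E°cell = +0.96 − (-0.29) = +1.25 V, n = 6.
Overall: 2 NO₃⁻(aq) + 8 H⁺(aq) + 3 Co(s) → 2 NO(g) + 4 H₂O(l) + 3 Co²⁺(aq)
Q = P(NO)^2·[Co²⁺]^3 / ([NO₃⁻]^2·[H⁺]^8); log Q = 22.613.
E = E° − (0.0592/n) log Q = +1.25 − (0.0592/6)(22.613) = +1.027 V.

+1.027 V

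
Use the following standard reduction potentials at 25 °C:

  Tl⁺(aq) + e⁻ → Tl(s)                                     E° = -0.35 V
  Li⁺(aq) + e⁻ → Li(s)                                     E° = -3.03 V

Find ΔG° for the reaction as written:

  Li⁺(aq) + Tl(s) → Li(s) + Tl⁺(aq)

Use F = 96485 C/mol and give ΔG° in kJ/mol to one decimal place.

+258.6 kJ/mol

As written, Li⁺/Li is reduced (cathode) and Tl⁺/Tl is oxidised (anode), so E°cell = (-3.03) − (-0.35) = -2.68 V.
Balancing electrons gives n = 1.
ΔG° = −nFE° = −(1)(96485)(-2.68) = 258,580 J = +258.6 kJ/mol.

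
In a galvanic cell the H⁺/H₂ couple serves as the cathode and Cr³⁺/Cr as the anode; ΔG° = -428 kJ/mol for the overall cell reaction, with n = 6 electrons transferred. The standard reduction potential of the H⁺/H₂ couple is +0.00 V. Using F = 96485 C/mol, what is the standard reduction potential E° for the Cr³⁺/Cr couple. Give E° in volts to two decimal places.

E°cell = −ΔG°/(nF) = −(-428×10³)/((6)(96485)) = +0.739 V.
Since H⁺/H₂ is the cathode and Cr³⁺/Cr the anode, E°cell = E°(H⁺/H₂) − E°(Cr³⁺/Cr).
So E°(Cr³⁺/Cr) = E°(H⁺/H₂) − E°cell = (+0.00) − (+0.739) = -0.74 V.

-0.74 V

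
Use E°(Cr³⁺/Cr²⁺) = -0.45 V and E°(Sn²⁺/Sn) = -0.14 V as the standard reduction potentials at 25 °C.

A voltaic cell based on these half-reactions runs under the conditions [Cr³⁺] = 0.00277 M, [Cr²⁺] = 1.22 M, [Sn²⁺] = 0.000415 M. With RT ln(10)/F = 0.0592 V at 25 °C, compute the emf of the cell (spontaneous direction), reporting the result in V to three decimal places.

+0.366 V

Sn²⁺/Sn is the cathode (higher E°), Cr³⁺/Cr²⁺ the anode: E°cell = -0.14 − (-0.45) = +0.31 V, n = 2.
Overall: Sn²⁺(aq) + 2 Cr²⁺(aq) → Sn(s) + 2 Cr³⁺(aq)
Q = [Cr³⁺]^2 / ([Sn²⁺]·[Cr²⁺]^2); log Q = -1.906.
E = E° − (0.0592/n) log Q = +0.31 − (0.0592/2)(-1.906) = +0.366 V.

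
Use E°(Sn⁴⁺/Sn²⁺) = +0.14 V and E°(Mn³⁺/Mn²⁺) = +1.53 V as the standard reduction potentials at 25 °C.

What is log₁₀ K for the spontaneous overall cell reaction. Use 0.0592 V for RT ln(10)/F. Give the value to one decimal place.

47.0

Cathode: Mn³⁺/Mn²⁺; anode: Sn⁴⁺/Sn²⁺. E°cell = +1.39 V, n = 2.
log K = nE°cell / 0.0592 = (2)(+1.39) / 0.0592 = 47.0.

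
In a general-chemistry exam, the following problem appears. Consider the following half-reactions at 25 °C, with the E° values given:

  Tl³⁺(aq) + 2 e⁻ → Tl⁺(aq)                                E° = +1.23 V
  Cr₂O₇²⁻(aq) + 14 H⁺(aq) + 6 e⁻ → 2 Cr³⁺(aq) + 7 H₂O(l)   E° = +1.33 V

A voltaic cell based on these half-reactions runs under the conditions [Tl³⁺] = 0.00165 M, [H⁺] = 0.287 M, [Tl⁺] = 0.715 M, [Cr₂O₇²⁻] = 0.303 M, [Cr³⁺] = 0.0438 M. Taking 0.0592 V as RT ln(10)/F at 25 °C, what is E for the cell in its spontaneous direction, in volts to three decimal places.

Cr₂O₇²⁻/Cr³⁺ is the cathode (higher E°), Tl³⁺/Tl⁺ the anode: E°cell = +1.33 − (+1.23) = +0.10 V, n = 6.
Overall: Cr₂O₇²⁻(aq) + 14 H⁺(aq) + 3 Tl⁺(aq) → 2 Cr³⁺(aq) + 7 H₂O(l) + 3 Tl³⁺(aq)
Q = [Cr³⁺]^2·[Tl³⁺]^3 / ([Cr₂O₇²⁻]·[H⁺]^14·[Tl⁺]^3); log Q = -2.519.
E = E° − (0.0592/n) log Q = +0.10 − (0.0592/6)(-2.519) = +0.125 V.

+0.125 V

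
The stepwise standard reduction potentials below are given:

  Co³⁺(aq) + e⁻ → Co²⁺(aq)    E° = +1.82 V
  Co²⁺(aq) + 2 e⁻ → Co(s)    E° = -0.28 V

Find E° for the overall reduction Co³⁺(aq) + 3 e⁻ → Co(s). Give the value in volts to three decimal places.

+0.420 V

Standard free energies of sequential steps add: ΔG°₃ = ΔG°₁ + ΔG°₂, so n₃E°₃ = n₁E°₁ + n₂E°₂.
E°₃ = (1×+1.82 + 2×-0.28) / 3 = (+1.260) / 3 = +0.420 V.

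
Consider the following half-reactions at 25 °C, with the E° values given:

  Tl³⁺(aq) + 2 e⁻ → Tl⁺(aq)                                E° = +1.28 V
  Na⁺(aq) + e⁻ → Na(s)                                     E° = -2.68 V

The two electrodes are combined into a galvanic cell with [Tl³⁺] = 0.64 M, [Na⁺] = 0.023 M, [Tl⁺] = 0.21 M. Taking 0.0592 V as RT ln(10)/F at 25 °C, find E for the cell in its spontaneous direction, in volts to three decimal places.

+4.071 V

Tl³⁺/Tl⁺ is the cathode (higher E°), Na⁺/Na the anode: E°cell = +1.28 − (-2.68) = +3.96 V, n = 2.
Overall: Tl³⁺(aq) + 2 Na(s) → Tl⁺(aq) + 2 Na⁺(aq)
Q = [Tl⁺]·[Na⁺]^2 / ([Tl³⁺]); log Q = -3.761.
E = E° − (0.0592/n) log Q = +3.96 − (0.0592/2)(-3.761) = +4.071 V.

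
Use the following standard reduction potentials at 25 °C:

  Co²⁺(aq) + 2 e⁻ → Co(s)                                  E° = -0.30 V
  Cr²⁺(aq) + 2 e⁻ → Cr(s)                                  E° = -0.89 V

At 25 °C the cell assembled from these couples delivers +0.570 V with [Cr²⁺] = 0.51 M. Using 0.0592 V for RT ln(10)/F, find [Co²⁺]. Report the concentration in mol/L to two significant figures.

Co²⁺/Co is the cathode, Cr²⁺/Cr the anode: E°cell = +0.59 V, n = 2.
Overall reaction: Co²⁺(aq) + Cr(s) → Co(s) + Cr²⁺(aq); Q = [Cr²⁺]^1/[Co²⁺]^1.
From E = E° − (0.0592/n) log Q: log Q = (E° − E)·n/0.0592 = (+0.59 − (+0.570))·2/0.0592 = 0.6757.
So 1·log[Co²⁺] = 1·log(0.51) − log Q = -0.2924 − (0.6757) = -0.9681; [Co²⁺] = 10^(-0.9681) ≈ 0.11 M.

0.11 M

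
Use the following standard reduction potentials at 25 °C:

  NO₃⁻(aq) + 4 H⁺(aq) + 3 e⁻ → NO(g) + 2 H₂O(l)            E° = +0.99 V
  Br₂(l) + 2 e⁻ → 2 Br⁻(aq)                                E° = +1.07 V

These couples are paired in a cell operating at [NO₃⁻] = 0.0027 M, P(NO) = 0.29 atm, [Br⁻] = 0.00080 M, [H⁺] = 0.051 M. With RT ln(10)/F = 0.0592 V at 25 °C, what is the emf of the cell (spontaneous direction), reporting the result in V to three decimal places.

+0.405 V

Br₂/Br⁻ is the cathode (higher E°), NO₃⁻/NO the anode: E°cell = +1.07 − (+0.99) = +0.08 V, n = 6.
Overall: 3 Br₂(l) + 2 NO(g) + 4 H₂O(l) → 6 Br⁻(aq) + 2 NO₃⁻(aq) + 8 H⁺(aq)
Q = [Br⁻]^6·[NO₃⁻]^2·[H⁺]^8 / (P(NO)^2); log Q = -32.983.
E = E° − (0.0592/n) log Q = +0.08 − (0.0592/6)(-32.983) = +0.405 V.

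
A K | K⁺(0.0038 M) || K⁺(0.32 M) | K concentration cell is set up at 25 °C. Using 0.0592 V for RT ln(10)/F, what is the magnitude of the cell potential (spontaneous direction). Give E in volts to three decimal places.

For a concentration cell E°cell = 0. The 0.32 M side is the cathode (reduction is favoured where [K⁺] is higher).
With n = 1, E = −(0.0592/1) log([K⁺]ₐₙ/[K⁺]꜀ₐₜ) = −(0.0592/1) log(0.0038/0.32) = −(0.0592/1)(-1.925) = +0.114 V.

+0.114 V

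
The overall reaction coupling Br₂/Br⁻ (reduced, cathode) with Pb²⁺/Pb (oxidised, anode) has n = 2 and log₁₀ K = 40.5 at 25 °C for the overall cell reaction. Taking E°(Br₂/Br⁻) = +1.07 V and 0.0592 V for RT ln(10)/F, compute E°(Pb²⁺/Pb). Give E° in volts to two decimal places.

-0.13 V

E°cell = (0.0592/n)·log K = (0.0592/2)(40.5) = +1.199 V.
Since Br₂/Br⁻ is the cathode and Pb²⁺/Pb the anode, E°cell = E°(Br₂/Br⁻) − E°(Pb²⁺/Pb).
So E°(Pb²⁺/Pb) = E°(Br₂/Br⁻) − E°cell = (+1.07) − (+1.199) = -0.13 V.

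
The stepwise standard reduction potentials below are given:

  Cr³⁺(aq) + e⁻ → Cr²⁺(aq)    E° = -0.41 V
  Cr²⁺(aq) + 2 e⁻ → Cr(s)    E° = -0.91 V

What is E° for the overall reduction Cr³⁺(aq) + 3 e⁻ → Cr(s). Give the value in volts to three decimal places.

-0.743 V

Standard free energies of sequential steps add: ΔG°₃ = ΔG°₁ + ΔG°₂, so n₃E°₃ = n₁E°₁ + n₂E°₂.
E°₃ = (1×-0.41 + 2×-0.91) / 3 = (-2.230) / 3 = -0.743 V.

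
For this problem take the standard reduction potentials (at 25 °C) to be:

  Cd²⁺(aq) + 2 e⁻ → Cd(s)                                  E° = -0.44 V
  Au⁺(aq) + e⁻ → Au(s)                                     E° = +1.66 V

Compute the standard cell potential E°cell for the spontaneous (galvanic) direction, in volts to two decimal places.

+2.10 V

The Au⁺/Au couple has the higher reduction potential, so it is the cathode; Cd²⁺/Cd is oxidised at the anode.
E°cell = E°(cathode) − E°(anode) = (+1.66) − (-0.44) = +2.10 V.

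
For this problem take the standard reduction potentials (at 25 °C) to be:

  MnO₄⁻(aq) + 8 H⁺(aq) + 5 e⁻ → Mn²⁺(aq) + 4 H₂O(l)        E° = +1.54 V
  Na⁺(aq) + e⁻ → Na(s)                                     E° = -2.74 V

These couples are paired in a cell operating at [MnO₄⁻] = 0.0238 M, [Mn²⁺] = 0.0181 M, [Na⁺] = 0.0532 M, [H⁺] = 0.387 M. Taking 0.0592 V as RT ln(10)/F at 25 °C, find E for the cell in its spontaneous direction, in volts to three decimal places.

MnO₄⁻/Mn²⁺ is the cathode (higher E°), Na⁺/Na the anode: E°cell = +1.54 − (-2.74) = +4.28 V, n = 5.
Overall: MnO₄⁻(aq) + 8 H⁺(aq) + 5 Na(s) → Mn²⁺(aq) + 4 H₂O(l) + 5 Na⁺(aq)
Q = [Mn²⁺]·[Na⁺]^5 / ([MnO₄⁻]·[H⁺]^8); log Q = -3.191.
E = E° − (0.0592/n) log Q = +4.28 − (0.0592/5)(-3.191) = +4.318 V.

+4.318 V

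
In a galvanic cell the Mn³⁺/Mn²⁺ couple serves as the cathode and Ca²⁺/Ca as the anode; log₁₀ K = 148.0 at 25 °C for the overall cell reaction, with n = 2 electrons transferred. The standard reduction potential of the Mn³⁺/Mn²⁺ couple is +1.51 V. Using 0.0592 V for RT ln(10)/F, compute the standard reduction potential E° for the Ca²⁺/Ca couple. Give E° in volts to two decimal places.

-2.87 V

E°cell = (0.0592/n)·log K = (0.0592/2)(148.0) = +4.381 V.
Since Mn³⁺/Mn²⁺ is the cathode and Ca²⁺/Ca the anode, E°cell = E°(Mn³⁺/Mn²⁺) − E°(Ca²⁺/Ca).
So E°(Ca²⁺/Ca) = E°(Mn³⁺/Mn²⁺) − E°cell = (+1.51) − (+4.381) = -2.87 V.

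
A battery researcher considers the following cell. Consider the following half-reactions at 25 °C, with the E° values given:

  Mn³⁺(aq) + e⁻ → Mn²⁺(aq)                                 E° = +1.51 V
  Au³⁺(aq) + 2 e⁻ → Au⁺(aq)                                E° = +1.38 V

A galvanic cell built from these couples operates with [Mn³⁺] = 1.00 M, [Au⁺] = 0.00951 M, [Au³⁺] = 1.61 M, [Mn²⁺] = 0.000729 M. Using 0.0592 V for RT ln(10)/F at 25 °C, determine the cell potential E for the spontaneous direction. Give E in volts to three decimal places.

+0.250 V

Mn³⁺/Mn²⁺ is the cathode (higher E°), Au³⁺/Au⁺ the anode: E°cell = +1.51 − (+1.38) = +0.13 V, n = 2.
Overall: 2 Mn³⁺(aq) + Au⁺(aq) → 2 Mn²⁺(aq) + Au³⁺(aq)
Q = [Mn²⁺]^2·[Au³⁺] / ([Mn³⁺]^2·[Au⁺]); log Q = -4.046.
E = E° − (0.0592/n) log Q = +0.13 − (0.0592/2)(-4.046) = +0.250 V.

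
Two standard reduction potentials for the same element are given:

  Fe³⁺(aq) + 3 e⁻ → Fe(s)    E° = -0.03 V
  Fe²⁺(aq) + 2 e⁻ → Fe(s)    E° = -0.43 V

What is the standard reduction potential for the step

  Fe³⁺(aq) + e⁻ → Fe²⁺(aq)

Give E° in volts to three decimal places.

Sequential free energies add, so n₃E°₃ = n₁E°₁ + n₂E°₂.
With n₃ = 3, and the known step contributing 2×(-0.43) V, the unknown satisfies 1·E° = 3×(-0.03) − 2×(-0.43) = +0.770.
E° = +0.770 / 1 = +0.770 V.

+0.770 V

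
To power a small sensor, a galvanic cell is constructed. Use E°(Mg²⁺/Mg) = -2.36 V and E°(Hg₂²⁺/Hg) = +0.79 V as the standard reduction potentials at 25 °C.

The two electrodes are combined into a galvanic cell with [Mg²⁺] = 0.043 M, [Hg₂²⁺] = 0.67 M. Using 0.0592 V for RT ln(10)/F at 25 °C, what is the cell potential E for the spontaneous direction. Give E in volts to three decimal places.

Hg₂²⁺/Hg is the cathode (higher E°), Mg²⁺/Mg the anode: E°cell = +0.79 − (-2.36) = +3.15 V, n = 2.
Overall: Hg₂²⁺(aq) + Mg(s) → 2 Hg(l) + Mg²⁺(aq)
Q = [Mg²⁺] / ([Hg₂²⁺]); log Q = -1.193.
E = E° − (0.0592/n) log Q = +3.15 − (0.0592/2)(-1.193) = +3.185 V.

+3.185 V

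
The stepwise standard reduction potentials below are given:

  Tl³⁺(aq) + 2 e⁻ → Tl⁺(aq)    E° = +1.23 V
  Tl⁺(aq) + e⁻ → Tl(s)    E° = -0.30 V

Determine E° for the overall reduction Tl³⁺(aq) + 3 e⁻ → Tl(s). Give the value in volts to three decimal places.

+0.720 V

Since ΔG° = −nFE° is additive over sequential reductions, n₃E°₃ = n₁E°₁ + n₂E°₂.
E°₃ = (2×+1.23 + 1×-0.30) / 3 = (+2.160) / 3 = +0.720 V.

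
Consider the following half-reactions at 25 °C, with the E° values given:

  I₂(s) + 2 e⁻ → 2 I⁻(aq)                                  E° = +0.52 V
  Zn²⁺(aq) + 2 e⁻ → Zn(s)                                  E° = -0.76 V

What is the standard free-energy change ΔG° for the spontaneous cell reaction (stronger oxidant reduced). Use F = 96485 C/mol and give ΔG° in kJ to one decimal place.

I₂/I⁻ (E° = +0.52 V) is the cathode; Zn²⁺/Zn (E° = -0.76 V) is the anode, so E°cell = +1.28 V.
Balancing electrons gives n = 2 (lcm of 2 and 2).
ΔG° = −nFE° = −(2)(96485)(+1.28) = -247,002 J = -247.0 kJ.

-247.0 kJ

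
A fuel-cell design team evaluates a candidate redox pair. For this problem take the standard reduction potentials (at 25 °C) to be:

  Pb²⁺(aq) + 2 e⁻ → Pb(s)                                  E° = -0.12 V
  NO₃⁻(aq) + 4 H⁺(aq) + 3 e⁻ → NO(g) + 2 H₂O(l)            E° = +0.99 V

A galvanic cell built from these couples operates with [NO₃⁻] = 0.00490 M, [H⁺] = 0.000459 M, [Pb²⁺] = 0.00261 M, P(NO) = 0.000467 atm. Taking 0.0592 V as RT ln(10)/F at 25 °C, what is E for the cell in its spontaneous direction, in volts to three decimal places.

NO₃⁻/NO is the cathode (higher E°), Pb²⁺/Pb the anode: E°cell = +0.99 − (-0.12) = +1.11 V, n = 6.
Overall: 2 NO₃⁻(aq) + 8 H⁺(aq) + 3 Pb(s) → 2 NO(g) + 4 H₂O(l) + 3 Pb²⁺(aq)
Q = P(NO)^2·[Pb²⁺]^3 / ([NO₃⁻]^2·[H⁺]^8); log Q = 16.914.
E = E° − (0.0592/n) log Q = +1.11 − (0.0592/6)(16.914) = +0.943 V.

+0.943 V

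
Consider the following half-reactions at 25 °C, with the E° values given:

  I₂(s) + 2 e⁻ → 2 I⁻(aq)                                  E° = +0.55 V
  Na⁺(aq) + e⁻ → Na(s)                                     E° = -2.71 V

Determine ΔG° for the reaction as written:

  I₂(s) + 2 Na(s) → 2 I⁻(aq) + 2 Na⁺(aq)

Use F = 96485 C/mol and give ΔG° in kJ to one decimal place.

As written, I₂/I⁻ is reduced (cathode) and Na⁺/Na is oxidised (anode), so E°cell = (+0.55) − (-2.71) = +3.26 V.
Balancing electrons gives n = 2.
ΔG° = −nFE° = −(2)(96485)(+3.26) = -629,082 J = -629.1 kJ.

-629.1 kJ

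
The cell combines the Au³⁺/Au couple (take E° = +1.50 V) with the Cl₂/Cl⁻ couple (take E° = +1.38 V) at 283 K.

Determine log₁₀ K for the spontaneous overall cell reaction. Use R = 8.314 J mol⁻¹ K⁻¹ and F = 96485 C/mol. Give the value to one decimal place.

Cathode: Au³⁺/Au; anode: Cl₂/Cl⁻. E°cell = (+1.50) − (+1.38) = +0.12 V, with n = 6.
ΔG° = −nFE° = −RT ln K, so ln K = nFE°/(RT) = (6)(96485)(+0.12) / ((8.314)(283)) = 29.525.
log₁₀ K = 29.525 / ln 10 = 12.8.

12.8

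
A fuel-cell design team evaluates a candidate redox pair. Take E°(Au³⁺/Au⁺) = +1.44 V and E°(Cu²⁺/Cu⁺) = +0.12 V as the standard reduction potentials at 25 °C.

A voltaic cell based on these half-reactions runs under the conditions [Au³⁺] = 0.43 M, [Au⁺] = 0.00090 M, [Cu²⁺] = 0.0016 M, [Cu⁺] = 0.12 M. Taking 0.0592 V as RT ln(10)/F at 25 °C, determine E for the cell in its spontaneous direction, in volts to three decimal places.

+1.510 V

Au³⁺/Au⁺ is the cathode (higher E°), Cu²⁺/Cu⁺ the anode: E°cell = +1.44 − (+0.12) = +1.32 V, n = 2.
Overall: Au³⁺(aq) + 2 Cu⁺(aq) → Au⁺(aq) + 2 Cu²⁺(aq)
Q = [Au⁺]·[Cu²⁺]^2 / ([Au³⁺]·[Cu⁺]^2); log Q = -6.429.
E = E° − (0.0592/n) log Q = +1.32 − (0.0592/2)(-6.429) = +1.510 V.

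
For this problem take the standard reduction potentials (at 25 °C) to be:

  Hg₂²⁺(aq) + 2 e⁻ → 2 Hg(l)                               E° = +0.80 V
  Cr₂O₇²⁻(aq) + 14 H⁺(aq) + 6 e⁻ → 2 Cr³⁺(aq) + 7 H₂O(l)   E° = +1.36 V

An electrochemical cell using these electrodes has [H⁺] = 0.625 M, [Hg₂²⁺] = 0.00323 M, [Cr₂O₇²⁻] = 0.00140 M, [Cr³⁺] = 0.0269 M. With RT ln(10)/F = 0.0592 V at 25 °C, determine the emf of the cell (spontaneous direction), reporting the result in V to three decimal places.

Cr₂O₇²⁻/Cr³⁺ is the cathode (higher E°), Hg₂²⁺/Hg the anode: E°cell = +1.36 − (+0.80) = +0.56 V, n = 6.
Overall: Cr₂O₇²⁻(aq) + 14 H⁺(aq) + 6 Hg(l) → 2 Cr³⁺(aq) + 7 H₂O(l) + 3 Hg₂²⁺(aq)
Q = [Cr³⁺]^2·[Hg₂²⁺]^3 / ([Cr₂O₇²⁻]·[H⁺]^14); log Q = -4.901.
E = E° − (0.0592/n) log Q = +0.56 − (0.0592/6)(-4.901) = +0.608 V.

+0.608 V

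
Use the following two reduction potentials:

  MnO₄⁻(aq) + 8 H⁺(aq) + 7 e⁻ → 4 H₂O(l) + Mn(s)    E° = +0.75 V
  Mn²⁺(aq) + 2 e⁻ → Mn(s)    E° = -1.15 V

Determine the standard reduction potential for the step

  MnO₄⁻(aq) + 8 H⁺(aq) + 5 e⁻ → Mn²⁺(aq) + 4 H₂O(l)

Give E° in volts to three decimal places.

+1.510 V

Sequential free energies add, so n₃E°₃ = n₁E°₁ + n₂E°₂.
With n₃ = 7, and the known step contributing 2×(-1.15) V, the unknown satisfies 5·E° = 7×(+0.75) − 2×(-1.15) = +7.550.
E° = +7.550 / 5 = +1.510 V.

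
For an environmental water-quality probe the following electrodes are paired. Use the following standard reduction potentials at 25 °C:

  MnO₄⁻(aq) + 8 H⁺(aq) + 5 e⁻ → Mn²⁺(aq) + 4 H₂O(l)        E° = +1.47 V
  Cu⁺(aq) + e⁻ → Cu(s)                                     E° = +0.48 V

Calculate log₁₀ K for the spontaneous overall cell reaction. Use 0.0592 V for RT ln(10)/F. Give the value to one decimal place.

83.6

Cathode: MnO₄⁻/Mn²⁺; anode: Cu⁺/Cu. E°cell = +0.99 V, n = 5.
log K = nE°cell / 0.0592 = (5)(+0.99) / 0.0592 = 83.6.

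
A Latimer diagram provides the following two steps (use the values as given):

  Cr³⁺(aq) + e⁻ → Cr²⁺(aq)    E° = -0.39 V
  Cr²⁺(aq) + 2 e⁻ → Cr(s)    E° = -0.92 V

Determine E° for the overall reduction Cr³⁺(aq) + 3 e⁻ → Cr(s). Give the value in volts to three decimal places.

Since ΔG° = −nFE° is additive over sequential reductions, n₃E°₃ = n₁E°₁ + n₂E°₂.
E°₃ = (1×-0.39 + 2×-0.92) / 3 = (-2.230) / 3 = -0.743 V.
E° values themselves are not directly additive — weighting by electron count is essential.

-0.743 V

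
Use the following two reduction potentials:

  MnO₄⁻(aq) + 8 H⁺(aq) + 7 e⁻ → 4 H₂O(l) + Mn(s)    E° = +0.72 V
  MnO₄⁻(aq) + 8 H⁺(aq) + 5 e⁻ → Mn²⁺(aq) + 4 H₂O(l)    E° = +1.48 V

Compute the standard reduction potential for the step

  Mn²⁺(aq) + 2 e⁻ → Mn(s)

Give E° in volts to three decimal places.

Sequential free energies add, so n₃E°₃ = n₁E°₁ + n₂E°₂.
With n₃ = 7, and the known step contributing 5×(+1.48) V, the unknown satisfies 2·E° = 7×(+0.72) − 5×(+1.48) = -2.360.
E° = -2.360 / 2 = -1.180 V.

-1.180 V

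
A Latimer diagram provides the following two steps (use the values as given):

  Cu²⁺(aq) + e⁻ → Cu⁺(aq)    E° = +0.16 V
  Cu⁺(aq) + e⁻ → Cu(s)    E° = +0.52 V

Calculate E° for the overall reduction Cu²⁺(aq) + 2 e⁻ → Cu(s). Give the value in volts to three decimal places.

+0.340 V

Since ΔG° = −nFE° is additive over sequential reductions, n₃E°₃ = n₁E°₁ + n₂E°₂.
E°₃ = (1×+0.16 + 1×+0.52) / 2 = (+0.680) / 2 = +0.340 V.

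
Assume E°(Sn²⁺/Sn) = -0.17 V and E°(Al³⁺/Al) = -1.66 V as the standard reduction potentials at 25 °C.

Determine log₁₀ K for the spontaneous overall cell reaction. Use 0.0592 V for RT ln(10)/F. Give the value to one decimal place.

Cathode: Sn²⁺/Sn; anode: Al³⁺/Al. E°cell = +1.49 V, n = 6.
log K = nE°cell / 0.0592 = (6)(+1.49) / 0.0592 = 151.0.

151.0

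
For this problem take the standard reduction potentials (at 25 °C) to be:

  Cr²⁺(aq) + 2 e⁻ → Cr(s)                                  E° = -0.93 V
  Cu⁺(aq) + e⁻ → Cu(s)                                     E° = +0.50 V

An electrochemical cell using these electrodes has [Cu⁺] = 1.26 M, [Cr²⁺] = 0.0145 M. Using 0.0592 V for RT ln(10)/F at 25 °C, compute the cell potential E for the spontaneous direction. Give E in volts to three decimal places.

+1.490 V

Cu⁺/Cu is the cathode (higher E°), Cr²⁺/Cr the anode: E°cell = +0.50 − (-0.93) = +1.43 V, n = 2.
Overall: 2 Cu⁺(aq) + Cr(s) → 2 Cu(s) + Cr²⁺(aq)
Q = [Cr²⁺] / ([Cu⁺]^2); log Q = -2.039.
E = E° − (0.0592/n) log Q = +1.43 − (0.0592/2)(-2.039) = +1.490 V.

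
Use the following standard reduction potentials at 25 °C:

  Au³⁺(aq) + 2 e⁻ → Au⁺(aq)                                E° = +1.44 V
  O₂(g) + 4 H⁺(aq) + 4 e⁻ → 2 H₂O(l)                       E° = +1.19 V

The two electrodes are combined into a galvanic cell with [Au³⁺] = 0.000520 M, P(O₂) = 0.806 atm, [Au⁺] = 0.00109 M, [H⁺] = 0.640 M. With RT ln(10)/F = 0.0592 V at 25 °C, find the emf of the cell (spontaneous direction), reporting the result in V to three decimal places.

+0.253 V

Au³⁺/Au⁺ is the cathode (higher E°), O₂/H₂O the anode: E°cell = +1.44 − (+1.19) = +0.25 V, n = 4.
Overall: 2 Au³⁺(aq) + 2 H₂O(l) → 2 Au⁺(aq) + O₂(g) + 4 H⁺(aq)
Q = [Au⁺]^2·P(O₂)·[H⁺]^4 / ([Au³⁺]^2); log Q = -0.226.
E = E° − (0.0592/n) log Q = +0.25 − (0.0592/4)(-0.226) = +0.253 V.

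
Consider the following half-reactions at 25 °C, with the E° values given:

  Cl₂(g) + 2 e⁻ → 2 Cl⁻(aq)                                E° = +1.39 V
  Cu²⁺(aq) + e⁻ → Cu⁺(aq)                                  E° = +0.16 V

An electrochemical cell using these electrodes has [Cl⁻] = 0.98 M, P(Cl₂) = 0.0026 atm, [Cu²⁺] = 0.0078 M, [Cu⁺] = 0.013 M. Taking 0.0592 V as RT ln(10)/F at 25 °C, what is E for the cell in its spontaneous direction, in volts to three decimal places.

Cl₂/Cl⁻ is the cathode (higher E°), Cu²⁺/Cu⁺ the anode: E°cell = +1.39 − (+0.16) = +1.23 V, n = 2.
Overall: Cl₂(g) + 2 Cu⁺(aq) → 2 Cl⁻(aq) + 2 Cu²⁺(aq)
Q = [Cl⁻]^2·[Cu²⁺]^2 / (P(Cl₂)·[Cu⁺]^2); log Q = 2.124.
E = E° − (0.0592/n) log Q = +1.23 − (0.0592/2)(2.124) = +1.167 V.

+1.167 V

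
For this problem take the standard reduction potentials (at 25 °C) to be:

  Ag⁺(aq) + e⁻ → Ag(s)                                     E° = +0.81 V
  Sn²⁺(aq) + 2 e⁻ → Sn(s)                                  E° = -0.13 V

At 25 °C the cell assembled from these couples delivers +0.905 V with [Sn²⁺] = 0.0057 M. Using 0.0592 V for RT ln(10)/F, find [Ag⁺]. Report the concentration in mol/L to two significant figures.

Ag⁺/Ag is the cathode, Sn²⁺/Sn the anode: E°cell = +0.94 V, n = 2.
Overall reaction: 2 Ag⁺(aq) + Sn(s) → 2 Ag(s) + Sn²⁺(aq); Q = [Sn²⁺]^1/[Ag⁺]^2.
From E = E° − (0.0592/n) log Q: log Q = (E° − E)·n/0.0592 = (+0.94 − (+0.905))·2/0.0592 = 1.1824.
So 2·log[Ag⁺] = 1·log(0.0057) − log Q = -2.2441 − (1.1824) = -3.4265; log[Ag⁺] = -3.4265 / 2 = -1.7132; [Ag⁺] = 10^(-1.7132) ≈ 0.019 M.

0.019 M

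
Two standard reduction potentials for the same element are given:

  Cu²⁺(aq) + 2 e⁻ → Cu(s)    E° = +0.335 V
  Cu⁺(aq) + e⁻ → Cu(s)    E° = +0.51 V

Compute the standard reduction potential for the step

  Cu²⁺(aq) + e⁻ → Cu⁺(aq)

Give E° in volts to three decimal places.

Sequential free energies add, so n₃E°₃ = n₁E°₁ + n₂E°₂.
With n₃ = 2, and the known step contributing 1×(+0.51) V, the unknown satisfies 1·E° = 2×(+0.335) − 1×(+0.51) = +0.160.
E° = +0.160 / 1 = +0.160 V.

+0.160 V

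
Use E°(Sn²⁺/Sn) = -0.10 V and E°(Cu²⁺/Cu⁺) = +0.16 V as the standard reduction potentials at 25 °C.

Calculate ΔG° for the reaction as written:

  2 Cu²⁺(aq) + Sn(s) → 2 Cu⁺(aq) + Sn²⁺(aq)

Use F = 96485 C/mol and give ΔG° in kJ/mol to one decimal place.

-50.2 kJ/mol

As written, Cu²⁺/Cu⁺ is reduced (cathode) and Sn²⁺/Sn is oxidised (anode), so E°cell = (+0.16) − (-0.10) = +0.26 V.
Balancing electrons gives n = 2.
ΔG° = −nFE° = −(2)(96485)(+0.26) = -50,172 J = -50.2 kJ/mol.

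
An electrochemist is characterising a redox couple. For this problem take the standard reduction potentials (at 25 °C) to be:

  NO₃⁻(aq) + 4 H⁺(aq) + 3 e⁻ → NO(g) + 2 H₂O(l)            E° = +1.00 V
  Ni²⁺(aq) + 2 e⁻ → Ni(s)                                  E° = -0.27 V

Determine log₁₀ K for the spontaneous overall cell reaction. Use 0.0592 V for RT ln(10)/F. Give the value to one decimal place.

128.7

Cathode: NO₃⁻/NO; anode: Ni²⁺/Ni. E°cell = +1.27 V, n = 6.
log K = nE°cell / 0.0592 = (6)(+1.27) / 0.0592 = 128.7.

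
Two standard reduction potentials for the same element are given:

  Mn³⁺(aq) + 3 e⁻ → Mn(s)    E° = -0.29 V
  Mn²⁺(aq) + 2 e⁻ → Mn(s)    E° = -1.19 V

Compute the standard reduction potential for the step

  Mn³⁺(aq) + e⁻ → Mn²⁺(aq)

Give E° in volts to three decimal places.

Sequential free energies add, so n₃E°₃ = n₁E°₁ + n₂E°₂.
With n₃ = 3, and the known step contributing 2×(-1.19) V, the unknown satisfies 1·E° = 3×(-0.29) − 2×(-1.19) = +1.510.
E° = +1.510 / 1 = +1.510 V.

+1.510 V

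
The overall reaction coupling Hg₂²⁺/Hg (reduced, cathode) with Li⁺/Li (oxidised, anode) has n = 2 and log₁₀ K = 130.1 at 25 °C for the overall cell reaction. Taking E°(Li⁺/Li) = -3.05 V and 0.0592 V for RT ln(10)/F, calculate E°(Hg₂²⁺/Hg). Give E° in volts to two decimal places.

E°cell = (0.0592/n)·log K = (0.0592/2)(130.1) = +3.851 V.
Since Hg₂²⁺/Hg is the cathode and Li⁺/Li the anode, E°cell = E°(Hg₂²⁺/Hg) − E°(Li⁺/Li).
So E°(Hg₂²⁺/Hg) = E°cell + E°(Li⁺/Li) = +3.851 + (-3.05) = +0.80 V.

+0.80 V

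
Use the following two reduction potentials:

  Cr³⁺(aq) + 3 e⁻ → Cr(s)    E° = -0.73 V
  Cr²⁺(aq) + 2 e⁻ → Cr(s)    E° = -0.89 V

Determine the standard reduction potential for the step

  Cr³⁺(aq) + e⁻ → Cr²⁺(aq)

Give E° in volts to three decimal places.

Sequential free energies add, so n₃E°₃ = n₁E°₁ + n₂E°₂.
With n₃ = 3, and the known step contributing 2×(-0.89) V, the unknown satisfies 1·E° = 3×(-0.73) − 2×(-0.89) = -0.410.
E° = -0.410 / 1 = -0.410 V.

-0.410 V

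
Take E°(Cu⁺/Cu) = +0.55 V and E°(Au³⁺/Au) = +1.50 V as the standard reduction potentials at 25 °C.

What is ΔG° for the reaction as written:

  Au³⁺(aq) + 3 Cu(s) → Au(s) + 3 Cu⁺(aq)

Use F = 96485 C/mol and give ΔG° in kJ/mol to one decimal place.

As written, Au³⁺/Au is reduced (cathode) and Cu⁺/Cu is oxidised (anode), so E°cell = (+1.50) − (+0.55) = +0.95 V.
Balancing electrons gives n = 3.
ΔG° = −nFE° = −(3)(96485)(+0.95) = -274,982 J = -275.0 kJ/mol.

-275.0 kJ/mol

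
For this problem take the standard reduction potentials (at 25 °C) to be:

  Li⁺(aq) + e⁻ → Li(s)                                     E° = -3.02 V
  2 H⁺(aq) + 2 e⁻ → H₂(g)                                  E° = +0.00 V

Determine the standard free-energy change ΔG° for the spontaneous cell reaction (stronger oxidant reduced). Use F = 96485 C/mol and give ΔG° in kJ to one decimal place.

H⁺/H₂ (E° = +0.00 V) is the cathode; Li⁺/Li (E° = -3.02 V) is the anode, so E°cell = +3.02 V.
Balancing electrons gives n = 2 (lcm of 2 and 1).
ΔG° = −nFE° = −(2)(96485)(+3.02) = -582,769 J = -582.8 kJ.

-582.8 kJ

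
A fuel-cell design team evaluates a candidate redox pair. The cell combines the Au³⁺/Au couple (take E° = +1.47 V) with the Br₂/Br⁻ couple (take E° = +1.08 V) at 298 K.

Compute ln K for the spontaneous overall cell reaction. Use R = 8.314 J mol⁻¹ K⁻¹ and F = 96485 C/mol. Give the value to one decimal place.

91.1

Cathode: Au³⁺/Au; anode: Br₂/Br⁻. E°cell = (+1.47) − (+1.08) = +0.39 V, with n = 6.
ΔG° = −nFE° = −RT ln K, so ln K = nFE°/(RT) = (6)(96485)(+0.39) / ((8.314)(298)) = 91.127.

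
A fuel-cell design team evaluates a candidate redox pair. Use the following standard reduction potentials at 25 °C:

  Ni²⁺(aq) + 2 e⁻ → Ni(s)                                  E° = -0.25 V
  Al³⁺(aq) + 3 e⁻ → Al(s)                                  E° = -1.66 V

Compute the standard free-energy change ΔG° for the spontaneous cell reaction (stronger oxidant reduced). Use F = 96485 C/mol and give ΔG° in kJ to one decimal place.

-816.3 kJ

Ni²⁺/Ni (E° = -0.25 V) is the cathode; Al³⁺/Al (E° = -1.66 V) is the anode, so E°cell = +1.41 V.
Balancing electrons gives n = 6 (lcm of 2 and 3).
ΔG° = −nFE° = −(6)(96485)(+1.41) = -816,263 J = -816.3 kJ.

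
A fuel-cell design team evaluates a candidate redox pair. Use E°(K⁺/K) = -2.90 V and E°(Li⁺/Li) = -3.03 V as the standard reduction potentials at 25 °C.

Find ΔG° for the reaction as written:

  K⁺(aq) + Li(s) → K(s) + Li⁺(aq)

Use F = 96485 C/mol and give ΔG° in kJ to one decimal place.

-12.5 kJ

As written, K⁺/K is reduced (cathode) and Li⁺/Li is oxidised (anode), so E°cell = (-2.90) − (-3.03) = +0.13 V.
Balancing electrons gives n = 1.
ΔG° = −nFE° = −(1)(96485)(+0.13) = -12,543 J = -12.5 kJ.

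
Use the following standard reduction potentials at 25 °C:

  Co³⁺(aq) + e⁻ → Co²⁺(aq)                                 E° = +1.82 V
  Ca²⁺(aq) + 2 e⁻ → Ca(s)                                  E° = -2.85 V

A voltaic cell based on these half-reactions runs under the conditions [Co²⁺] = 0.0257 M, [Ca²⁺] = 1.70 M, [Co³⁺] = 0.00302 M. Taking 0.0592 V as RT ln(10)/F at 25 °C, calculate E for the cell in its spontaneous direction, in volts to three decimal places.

+4.608 V

Co³⁺/Co²⁺ is the cathode (higher E°), Ca²⁺/Ca the anode: E°cell = +1.82 − (-2.85) = +4.67 V, n = 2.
Overall: 2 Co³⁺(aq) + Ca(s) → 2 Co²⁺(aq) + Ca²⁺(aq)
Q = [Co²⁺]^2·[Ca²⁺] / ([Co³⁺]^2); log Q = 2.090.
E = E° − (0.0592/n) log Q = +4.67 − (0.0592/2)(2.090) = +4.608 V.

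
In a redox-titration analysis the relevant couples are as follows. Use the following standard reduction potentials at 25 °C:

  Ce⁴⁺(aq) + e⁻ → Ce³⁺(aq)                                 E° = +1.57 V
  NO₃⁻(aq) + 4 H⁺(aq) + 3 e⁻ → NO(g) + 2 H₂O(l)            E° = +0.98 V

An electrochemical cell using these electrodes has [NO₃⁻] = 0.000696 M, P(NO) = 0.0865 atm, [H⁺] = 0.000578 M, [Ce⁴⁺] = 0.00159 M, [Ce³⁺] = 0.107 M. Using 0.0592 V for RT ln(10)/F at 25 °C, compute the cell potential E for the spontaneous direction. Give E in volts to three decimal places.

Ce⁴⁺/Ce³⁺ is the cathode (higher E°), NO₃⁻/NO the anode: E°cell = +1.57 − (+0.98) = +0.59 V, n = 3.
Overall: 3 Ce⁴⁺(aq) + NO(g) + 2 H₂O(l) → 3 Ce³⁺(aq) + NO₃⁻(aq) + 4 H⁺(aq)
Q = [Ce³⁺]^3·[NO₃⁻]·[H⁺]^4 / ([Ce⁴⁺]^3·P(NO)); log Q = -9.563.
E = E° − (0.0592/n) log Q = +0.59 − (0.0592/3)(-9.563) = +0.779 V.

+0.779 V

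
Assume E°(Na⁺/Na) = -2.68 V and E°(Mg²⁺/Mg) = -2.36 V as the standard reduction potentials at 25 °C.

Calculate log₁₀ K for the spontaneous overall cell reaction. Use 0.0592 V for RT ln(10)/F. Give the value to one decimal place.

10.8

Cathode: Mg²⁺/Mg; anode: Na⁺/Na. E°cell = +0.32 V, n = 2.
log K = nE°cell / 0.0592 = (2)(+0.32) / 0.0592 = 10.8.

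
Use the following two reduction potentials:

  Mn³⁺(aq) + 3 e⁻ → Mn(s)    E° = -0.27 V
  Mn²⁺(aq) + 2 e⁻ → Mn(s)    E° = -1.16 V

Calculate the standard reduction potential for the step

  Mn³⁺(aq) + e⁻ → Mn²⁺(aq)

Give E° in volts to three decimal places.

+1.510 V

Sequential free energies add, so n₃E°₃ = n₁E°₁ + n₂E°₂.
With n₃ = 3, and the known step contributing 2×(-1.16) V, the unknown satisfies 1·E° = 3×(-0.27) − 2×(-1.16) = +1.510.
E° = +1.510 / 1 = +1.510 V.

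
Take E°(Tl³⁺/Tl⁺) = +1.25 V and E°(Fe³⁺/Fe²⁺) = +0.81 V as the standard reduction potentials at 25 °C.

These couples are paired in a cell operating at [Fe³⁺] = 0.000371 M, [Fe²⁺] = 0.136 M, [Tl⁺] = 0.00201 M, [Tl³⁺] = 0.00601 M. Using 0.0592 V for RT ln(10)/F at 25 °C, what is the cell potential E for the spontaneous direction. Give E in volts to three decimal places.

Tl³⁺/Tl⁺ is the cathode (higher E°), Fe³⁺/Fe²⁺ the anode: E°cell = +1.25 − (+0.81) = +0.44 V, n = 2.
Overall: Tl³⁺(aq) + 2 Fe²⁺(aq) → Tl⁺(aq) + 2 Fe³⁺(aq)
Q = [Tl⁺]·[Fe³⁺]^2 / ([Tl³⁺]·[Fe²⁺]^2); log Q = -5.604.
E = E° − (0.0592/n) log Q = +0.44 − (0.0592/2)(-5.604) = +0.606 V.

+0.606 V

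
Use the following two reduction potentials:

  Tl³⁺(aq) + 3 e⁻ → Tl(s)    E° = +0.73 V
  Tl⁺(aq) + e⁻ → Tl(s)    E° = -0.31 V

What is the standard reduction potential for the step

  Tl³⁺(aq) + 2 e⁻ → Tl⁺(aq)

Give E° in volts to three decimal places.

Sequential free energies add, so n₃E°₃ = n₁E°₁ + n₂E°₂.
With n₃ = 3, and the known step contributing 1×(-0.31) V, the unknown satisfies 2·E° = 3×(+0.73) − 1×(-0.31) = +2.500.
E° = +2.500 / 2 = +1.250 V.

+1.250 V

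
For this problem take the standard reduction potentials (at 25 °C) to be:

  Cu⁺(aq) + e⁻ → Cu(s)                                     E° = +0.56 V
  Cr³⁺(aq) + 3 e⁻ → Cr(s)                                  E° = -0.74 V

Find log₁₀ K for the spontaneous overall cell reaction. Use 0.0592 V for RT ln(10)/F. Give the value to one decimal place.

Cathode: Cu⁺/Cu; anode: Cr³⁺/Cr. E°cell = +1.30 V, n = 3.
log K = nE°cell / 0.0592 = (3)(+1.30) / 0.0592 = 65.9.

65.9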